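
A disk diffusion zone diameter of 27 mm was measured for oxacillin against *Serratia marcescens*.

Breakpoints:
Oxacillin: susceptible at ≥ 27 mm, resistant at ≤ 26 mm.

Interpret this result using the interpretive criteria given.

S

Oxacillin 27 mm: ≥ 27 mm — Susceptible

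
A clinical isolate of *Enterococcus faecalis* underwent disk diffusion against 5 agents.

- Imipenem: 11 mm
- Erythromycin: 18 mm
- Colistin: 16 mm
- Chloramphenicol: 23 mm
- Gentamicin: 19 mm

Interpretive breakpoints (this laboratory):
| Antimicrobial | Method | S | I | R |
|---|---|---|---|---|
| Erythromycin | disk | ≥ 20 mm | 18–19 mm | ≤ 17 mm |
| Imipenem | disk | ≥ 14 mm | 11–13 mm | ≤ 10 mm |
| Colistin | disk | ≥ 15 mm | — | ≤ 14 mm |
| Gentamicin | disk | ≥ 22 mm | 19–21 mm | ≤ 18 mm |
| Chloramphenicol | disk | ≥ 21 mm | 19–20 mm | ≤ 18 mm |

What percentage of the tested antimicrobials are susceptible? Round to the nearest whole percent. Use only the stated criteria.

40%

Imipenem (11 mm) in 11–13 mm ⇒ Intermediate
Erythromycin 18 mm: in 18–19 mm — Intermediate
Colistin 16 mm: ≥ 15 mm → S
Chloramphenicol (23 mm) ≥ 21 mm — S
Gentamicin 19 mm: in 19–21 mm — I
Susceptible: 2/5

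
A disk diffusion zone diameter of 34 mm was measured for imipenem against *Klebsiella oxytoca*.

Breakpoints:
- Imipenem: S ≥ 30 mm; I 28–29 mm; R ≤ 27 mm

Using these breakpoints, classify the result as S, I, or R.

Imipenem (34 mm) ≥ 30 mm — Susceptible

Susceptible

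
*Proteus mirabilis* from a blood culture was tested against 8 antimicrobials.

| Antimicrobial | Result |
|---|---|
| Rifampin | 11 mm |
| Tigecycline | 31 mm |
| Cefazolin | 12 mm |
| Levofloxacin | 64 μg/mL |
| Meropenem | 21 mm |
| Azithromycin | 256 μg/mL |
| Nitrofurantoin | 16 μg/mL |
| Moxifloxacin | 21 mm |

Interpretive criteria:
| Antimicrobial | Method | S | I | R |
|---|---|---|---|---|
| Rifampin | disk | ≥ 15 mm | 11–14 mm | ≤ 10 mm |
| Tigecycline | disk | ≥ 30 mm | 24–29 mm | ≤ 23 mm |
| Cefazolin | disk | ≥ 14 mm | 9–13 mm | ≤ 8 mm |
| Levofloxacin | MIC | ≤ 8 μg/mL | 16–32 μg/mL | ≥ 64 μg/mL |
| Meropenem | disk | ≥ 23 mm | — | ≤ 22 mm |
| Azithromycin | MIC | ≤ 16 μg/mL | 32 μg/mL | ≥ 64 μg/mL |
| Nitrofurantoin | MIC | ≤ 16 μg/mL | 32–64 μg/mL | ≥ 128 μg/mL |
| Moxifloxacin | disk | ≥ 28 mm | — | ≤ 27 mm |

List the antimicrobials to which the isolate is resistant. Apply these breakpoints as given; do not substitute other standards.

Rifampin 11 mm: in 11–14 mm ⇒ Intermediate
Tigecycline: 31 mm is ≥ 30 mm ⇒ susceptible
Cefazolin (12 mm) in 9–13 mm — Intermediate
Levofloxacin 64 μg/mL: ≥ 64 μg/mL — R
Meropenem 21 mm: ≤ 22 mm — Resistant
Azithromycin (256 μg/mL) ≥ 64 μg/mL ⇒ resistant
Nitrofurantoin (16 μg/mL) ≤ 16 μg/mL — susceptible
Moxifloxacin: 21 mm is ≤ 27 mm — resistant

levofloxacin, meropenem, azithromycin, moxifloxacin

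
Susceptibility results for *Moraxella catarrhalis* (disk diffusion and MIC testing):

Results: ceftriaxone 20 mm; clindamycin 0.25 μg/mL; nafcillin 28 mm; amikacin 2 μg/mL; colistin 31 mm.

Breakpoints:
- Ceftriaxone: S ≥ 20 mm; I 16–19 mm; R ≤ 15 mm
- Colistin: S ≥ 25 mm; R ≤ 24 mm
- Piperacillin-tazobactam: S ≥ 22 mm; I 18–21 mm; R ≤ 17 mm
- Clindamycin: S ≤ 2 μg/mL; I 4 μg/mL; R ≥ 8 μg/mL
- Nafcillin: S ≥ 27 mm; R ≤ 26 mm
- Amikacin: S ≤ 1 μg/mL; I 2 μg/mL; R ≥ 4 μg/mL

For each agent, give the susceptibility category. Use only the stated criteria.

Ceftriaxone (20 mm) ≥ 20 mm ⇒ S
Clindamycin (0.25 μg/mL) ≤ 2 μg/mL ⇒ susceptible
Nafcillin 28 mm: ≥ 27 mm → S
Amikacin: 2 μg/mL is = 2 μg/mL — intermediate
Colistin (31 mm) ≥ 25 mm → susceptible

S, S, S, I, S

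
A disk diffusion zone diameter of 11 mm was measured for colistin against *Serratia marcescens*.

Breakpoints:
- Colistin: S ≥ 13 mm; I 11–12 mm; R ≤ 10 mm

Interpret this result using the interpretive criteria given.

Colistin: 11 mm is in 11–12 mm — Intermediate

I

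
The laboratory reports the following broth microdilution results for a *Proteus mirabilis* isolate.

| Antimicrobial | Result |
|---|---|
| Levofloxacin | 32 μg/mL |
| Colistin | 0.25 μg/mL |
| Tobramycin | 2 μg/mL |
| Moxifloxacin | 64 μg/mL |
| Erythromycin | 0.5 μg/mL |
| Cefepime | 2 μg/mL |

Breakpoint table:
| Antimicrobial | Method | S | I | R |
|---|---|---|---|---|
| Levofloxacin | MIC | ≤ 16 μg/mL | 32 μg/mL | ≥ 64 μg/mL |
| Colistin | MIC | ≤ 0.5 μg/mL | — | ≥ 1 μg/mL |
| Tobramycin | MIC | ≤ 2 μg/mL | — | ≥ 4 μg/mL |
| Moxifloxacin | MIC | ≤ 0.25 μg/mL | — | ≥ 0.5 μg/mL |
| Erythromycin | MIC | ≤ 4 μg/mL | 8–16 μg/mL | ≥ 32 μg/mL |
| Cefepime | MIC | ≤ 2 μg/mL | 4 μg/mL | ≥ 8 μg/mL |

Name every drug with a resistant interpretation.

Levofloxacin: 32 μg/mL is = 32 μg/mL → Intermediate
Colistin 0.25 μg/mL: ≤ 0.5 μg/mL → susceptible
Tobramycin: 2 μg/mL is ≤ 2 μg/mL → S
Moxifloxacin (64 μg/mL) ≥ 0.5 μg/mL — Resistant
Erythromycin 0.5 μg/mL: ≤ 4 μg/mL ⇒ Susceptible
Cefepime (2 μg/mL) ≤ 2 μg/mL → Susceptible

moxifloxacin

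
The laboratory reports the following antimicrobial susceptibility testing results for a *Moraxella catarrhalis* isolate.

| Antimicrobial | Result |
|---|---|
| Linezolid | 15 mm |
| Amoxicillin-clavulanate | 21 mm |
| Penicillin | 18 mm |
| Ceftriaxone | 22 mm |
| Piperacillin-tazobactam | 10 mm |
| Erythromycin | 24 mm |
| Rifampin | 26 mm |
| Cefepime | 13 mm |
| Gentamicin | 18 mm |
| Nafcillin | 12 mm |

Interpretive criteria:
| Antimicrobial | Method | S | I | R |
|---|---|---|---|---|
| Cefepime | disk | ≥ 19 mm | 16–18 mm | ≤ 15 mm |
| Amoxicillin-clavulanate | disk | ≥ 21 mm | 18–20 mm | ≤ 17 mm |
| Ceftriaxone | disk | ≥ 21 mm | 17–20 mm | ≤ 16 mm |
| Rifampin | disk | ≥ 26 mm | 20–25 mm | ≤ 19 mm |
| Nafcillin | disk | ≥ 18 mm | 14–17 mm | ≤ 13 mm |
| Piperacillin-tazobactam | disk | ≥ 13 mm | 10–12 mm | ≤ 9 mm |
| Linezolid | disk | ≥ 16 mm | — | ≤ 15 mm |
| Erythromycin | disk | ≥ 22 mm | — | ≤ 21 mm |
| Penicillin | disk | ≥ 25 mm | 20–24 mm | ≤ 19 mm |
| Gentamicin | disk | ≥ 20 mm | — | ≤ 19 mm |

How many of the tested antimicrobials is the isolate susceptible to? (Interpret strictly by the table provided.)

4

Linezolid 15 mm: ≤ 15 mm ⇒ resistant
Amoxicillin-clavulanate 21 mm: ≥ 21 mm → Susceptible
Penicillin 18 mm: ≤ 19 mm — resistant
Ceftriaxone (22 mm) ≥ 21 mm ⇒ S
Piperacillin-tazobactam: 10 mm is in 10–12 mm → intermediate
Erythromycin 24 mm: ≥ 22 mm ⇒ S
Rifampin 26 mm: ≥ 26 mm ⇒ Susceptible
Cefepime (13 mm) ≤ 15 mm → Resistant
Gentamicin 18 mm: ≤ 19 mm ⇒ R
Nafcillin 12 mm: ≤ 13 mm ⇒ R
Susceptible: 4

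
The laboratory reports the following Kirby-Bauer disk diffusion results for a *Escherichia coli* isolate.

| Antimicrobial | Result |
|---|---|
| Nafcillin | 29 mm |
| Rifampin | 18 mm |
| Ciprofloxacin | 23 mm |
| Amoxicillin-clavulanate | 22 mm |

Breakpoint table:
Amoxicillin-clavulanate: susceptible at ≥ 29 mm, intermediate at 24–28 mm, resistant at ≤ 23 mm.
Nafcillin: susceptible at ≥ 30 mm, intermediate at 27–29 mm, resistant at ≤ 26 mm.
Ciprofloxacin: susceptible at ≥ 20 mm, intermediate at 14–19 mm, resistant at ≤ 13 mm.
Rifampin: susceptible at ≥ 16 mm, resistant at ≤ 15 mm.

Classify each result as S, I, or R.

Nafcillin: 29 mm is in 27–29 mm ⇒ Intermediate
Rifampin 18 mm: ≥ 16 mm → S
Ciprofloxacin (23 mm) ≥ 20 mm — S
Amoxicillin-clavulanate (22 mm) ≤ 23 mm — Resistant

I, S, S, R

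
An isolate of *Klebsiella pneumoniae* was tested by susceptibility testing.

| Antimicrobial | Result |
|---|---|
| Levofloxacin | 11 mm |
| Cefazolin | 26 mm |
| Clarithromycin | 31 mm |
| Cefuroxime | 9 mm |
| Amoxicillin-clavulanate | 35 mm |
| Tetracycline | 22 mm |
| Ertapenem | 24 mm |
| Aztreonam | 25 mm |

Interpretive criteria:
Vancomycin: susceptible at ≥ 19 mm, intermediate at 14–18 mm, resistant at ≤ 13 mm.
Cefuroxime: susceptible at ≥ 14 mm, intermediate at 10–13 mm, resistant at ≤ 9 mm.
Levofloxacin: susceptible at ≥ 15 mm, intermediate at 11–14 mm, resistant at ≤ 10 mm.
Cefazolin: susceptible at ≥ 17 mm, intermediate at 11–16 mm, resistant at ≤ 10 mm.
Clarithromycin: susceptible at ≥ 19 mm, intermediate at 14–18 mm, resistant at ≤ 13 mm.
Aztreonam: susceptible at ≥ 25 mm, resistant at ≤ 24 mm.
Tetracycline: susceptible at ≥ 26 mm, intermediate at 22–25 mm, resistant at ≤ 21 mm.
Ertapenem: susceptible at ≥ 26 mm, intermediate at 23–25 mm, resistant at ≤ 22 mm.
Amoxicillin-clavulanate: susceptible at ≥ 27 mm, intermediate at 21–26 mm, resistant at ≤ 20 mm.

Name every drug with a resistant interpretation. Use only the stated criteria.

cefuroxime

Levofloxacin: 11 mm is in 11–14 mm ⇒ Intermediate
Cefazolin: 26 mm is ≥ 17 mm — S
Clarithromycin (31 mm) ≥ 19 mm ⇒ susceptible
Cefuroxime (9 mm) ≤ 9 mm → resistant
Amoxicillin-clavulanate 35 mm: ≥ 27 mm — S
Tetracycline 22 mm: in 22–25 mm — Intermediate
Ertapenem 24 mm: in 23–25 mm → I
Aztreonam (25 mm) ≥ 25 mm ⇒ Susceptible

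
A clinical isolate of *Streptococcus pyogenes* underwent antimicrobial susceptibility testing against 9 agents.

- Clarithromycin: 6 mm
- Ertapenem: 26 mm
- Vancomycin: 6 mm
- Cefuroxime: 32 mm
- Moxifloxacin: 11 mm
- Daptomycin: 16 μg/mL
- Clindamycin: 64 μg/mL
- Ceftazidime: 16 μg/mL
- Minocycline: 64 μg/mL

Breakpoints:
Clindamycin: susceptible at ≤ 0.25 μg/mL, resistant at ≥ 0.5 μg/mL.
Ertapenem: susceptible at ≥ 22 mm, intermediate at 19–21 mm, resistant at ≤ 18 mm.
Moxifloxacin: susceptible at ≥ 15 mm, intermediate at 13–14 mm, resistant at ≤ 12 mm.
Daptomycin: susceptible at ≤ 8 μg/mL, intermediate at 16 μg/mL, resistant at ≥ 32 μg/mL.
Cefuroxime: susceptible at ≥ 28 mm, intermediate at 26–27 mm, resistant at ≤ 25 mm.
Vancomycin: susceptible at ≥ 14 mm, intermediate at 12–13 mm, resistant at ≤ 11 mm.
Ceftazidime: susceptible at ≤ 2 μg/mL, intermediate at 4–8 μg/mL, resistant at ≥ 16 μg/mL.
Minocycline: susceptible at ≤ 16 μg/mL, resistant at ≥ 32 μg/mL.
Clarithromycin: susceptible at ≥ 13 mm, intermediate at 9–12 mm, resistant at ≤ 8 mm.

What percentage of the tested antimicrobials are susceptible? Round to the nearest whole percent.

Clarithromycin 6 mm: ≤ 8 mm → R
Ertapenem (26 mm) ≥ 22 mm ⇒ Susceptible
Vancomycin: 6 mm is ≤ 11 mm — R
Cefuroxime 32 mm: ≥ 28 mm — S
Moxifloxacin: 11 mm is ≤ 12 mm ⇒ Resistant
Daptomycin 16 μg/mL: = 16 μg/mL ⇒ Intermediate
Clindamycin: 64 μg/mL is ≥ 0.5 μg/mL — resistant
Ceftazidime (16 μg/mL) ≥ 16 μg/mL — resistant
Minocycline: 64 μg/mL is ≥ 32 μg/mL ⇒ R
Susceptible: 2/9

22%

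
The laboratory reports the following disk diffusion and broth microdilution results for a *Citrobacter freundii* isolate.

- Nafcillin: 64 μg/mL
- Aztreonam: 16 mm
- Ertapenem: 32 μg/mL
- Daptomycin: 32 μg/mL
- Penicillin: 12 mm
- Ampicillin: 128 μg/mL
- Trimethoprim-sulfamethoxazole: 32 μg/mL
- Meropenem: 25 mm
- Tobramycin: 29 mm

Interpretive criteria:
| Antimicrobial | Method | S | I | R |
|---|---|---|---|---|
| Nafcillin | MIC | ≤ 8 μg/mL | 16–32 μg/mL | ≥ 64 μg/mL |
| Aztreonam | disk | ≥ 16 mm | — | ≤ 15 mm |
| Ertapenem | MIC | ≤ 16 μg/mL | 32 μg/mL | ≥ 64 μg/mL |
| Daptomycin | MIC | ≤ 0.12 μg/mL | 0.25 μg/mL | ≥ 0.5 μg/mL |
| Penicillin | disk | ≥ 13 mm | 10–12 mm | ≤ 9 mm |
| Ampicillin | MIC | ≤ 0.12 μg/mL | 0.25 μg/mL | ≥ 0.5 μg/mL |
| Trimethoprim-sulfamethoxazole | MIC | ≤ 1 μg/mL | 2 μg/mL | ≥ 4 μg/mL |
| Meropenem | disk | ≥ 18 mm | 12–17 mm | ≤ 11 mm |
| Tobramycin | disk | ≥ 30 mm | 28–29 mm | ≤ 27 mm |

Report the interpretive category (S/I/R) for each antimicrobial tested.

Nafcillin: 64 μg/mL is ≥ 64 μg/mL ⇒ resistant
Aztreonam: 16 mm is ≥ 16 mm ⇒ susceptible
Ertapenem 32 μg/mL: = 32 μg/mL ⇒ Intermediate
Daptomycin: 32 μg/mL is ≥ 0.5 μg/mL ⇒ Resistant
Penicillin 12 mm: in 10–12 mm — Intermediate
Ampicillin: 128 μg/mL is ≥ 0.5 μg/mL ⇒ Resistant
Trimethoprim-sulfamethoxazole: 32 μg/mL is ≥ 4 μg/mL ⇒ Resistant
Meropenem (25 mm) ≥ 18 mm → Susceptible
Tobramycin: 29 mm is in 28–29 mm ⇒ I

R, S, I, R, I, R, R, S, I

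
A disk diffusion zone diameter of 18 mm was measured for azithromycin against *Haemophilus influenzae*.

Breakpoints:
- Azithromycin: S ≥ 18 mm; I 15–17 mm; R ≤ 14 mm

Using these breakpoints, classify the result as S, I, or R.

Susceptible

Azithromycin 18 mm: ≥ 18 mm ⇒ susceptible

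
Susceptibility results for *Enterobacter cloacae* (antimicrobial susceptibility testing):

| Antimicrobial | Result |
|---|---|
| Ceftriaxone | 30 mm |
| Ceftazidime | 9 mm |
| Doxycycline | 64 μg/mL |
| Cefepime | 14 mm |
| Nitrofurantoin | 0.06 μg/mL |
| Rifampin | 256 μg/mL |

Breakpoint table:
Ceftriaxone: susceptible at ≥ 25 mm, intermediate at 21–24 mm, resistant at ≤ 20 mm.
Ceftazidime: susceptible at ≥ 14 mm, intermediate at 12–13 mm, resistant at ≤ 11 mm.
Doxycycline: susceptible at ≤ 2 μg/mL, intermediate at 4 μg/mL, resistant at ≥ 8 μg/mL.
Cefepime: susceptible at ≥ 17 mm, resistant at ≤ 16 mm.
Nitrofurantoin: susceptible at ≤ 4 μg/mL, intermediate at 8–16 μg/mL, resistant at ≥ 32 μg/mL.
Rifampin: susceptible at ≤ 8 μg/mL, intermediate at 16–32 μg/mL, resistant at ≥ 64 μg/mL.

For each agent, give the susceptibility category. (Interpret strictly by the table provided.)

Ceftriaxone: 30 mm is ≥ 25 mm ⇒ susceptible
Ceftazidime: 9 mm is ≤ 11 mm — resistant
Doxycycline: 64 μg/mL is ≥ 8 μg/mL ⇒ R
Cefepime (14 mm) ≤ 16 mm — R
Nitrofurantoin: 0.06 μg/mL is ≤ 4 μg/mL → susceptible
Rifampin (256 μg/mL) ≥ 64 μg/mL → Resistant

S, R, R, R, S, R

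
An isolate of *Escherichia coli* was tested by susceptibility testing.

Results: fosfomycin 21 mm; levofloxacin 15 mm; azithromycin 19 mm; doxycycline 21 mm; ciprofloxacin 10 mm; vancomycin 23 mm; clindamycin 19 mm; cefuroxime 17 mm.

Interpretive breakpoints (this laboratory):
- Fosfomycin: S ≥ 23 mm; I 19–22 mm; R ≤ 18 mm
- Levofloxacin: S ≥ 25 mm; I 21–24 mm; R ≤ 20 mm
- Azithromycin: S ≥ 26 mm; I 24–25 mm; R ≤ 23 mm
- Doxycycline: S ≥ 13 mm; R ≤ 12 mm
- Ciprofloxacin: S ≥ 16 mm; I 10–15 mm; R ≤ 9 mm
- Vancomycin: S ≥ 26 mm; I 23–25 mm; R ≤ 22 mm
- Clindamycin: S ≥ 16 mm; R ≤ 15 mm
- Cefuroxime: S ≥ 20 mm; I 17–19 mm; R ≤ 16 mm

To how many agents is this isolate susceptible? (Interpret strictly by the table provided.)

Fosfomycin: 21 mm is in 19–22 mm → intermediate
Levofloxacin 15 mm: ≤ 20 mm → Resistant
Azithromycin (19 mm) ≤ 23 mm ⇒ Resistant
Doxycycline: 21 mm is ≥ 13 mm — S
Ciprofloxacin 10 mm: in 10–15 mm ⇒ intermediate
Vancomycin 23 mm: in 23–25 mm — I
Clindamycin: 19 mm is ≥ 16 mm → susceptible
Cefuroxime: 17 mm is in 17–19 mm → Intermediate
Susceptible: 2

2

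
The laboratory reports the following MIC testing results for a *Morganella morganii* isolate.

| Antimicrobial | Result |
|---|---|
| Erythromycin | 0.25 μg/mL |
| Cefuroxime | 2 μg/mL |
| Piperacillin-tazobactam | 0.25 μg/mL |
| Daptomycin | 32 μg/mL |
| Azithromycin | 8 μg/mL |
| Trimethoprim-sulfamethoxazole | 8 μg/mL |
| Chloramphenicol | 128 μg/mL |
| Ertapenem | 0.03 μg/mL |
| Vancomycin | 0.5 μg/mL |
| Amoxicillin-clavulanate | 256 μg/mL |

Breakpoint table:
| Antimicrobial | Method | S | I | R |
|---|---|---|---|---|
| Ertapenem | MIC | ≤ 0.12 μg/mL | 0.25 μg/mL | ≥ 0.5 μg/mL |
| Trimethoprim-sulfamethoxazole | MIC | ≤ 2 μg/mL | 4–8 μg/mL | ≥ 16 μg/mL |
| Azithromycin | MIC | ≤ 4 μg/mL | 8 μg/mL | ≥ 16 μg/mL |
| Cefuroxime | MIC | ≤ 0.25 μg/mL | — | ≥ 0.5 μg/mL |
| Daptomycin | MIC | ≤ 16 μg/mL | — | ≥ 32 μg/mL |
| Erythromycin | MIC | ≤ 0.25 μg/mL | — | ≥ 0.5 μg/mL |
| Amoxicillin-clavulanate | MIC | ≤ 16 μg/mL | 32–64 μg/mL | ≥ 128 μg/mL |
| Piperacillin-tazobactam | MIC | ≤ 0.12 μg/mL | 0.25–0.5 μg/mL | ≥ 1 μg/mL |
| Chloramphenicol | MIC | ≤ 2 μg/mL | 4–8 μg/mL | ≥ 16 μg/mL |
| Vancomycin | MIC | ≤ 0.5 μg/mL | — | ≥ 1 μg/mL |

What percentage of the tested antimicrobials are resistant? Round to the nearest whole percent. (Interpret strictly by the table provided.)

Erythromycin (0.25 μg/mL) ≤ 0.25 μg/mL → Susceptible
Cefuroxime: 2 μg/mL is ≥ 0.5 μg/mL → resistant
Piperacillin-tazobactam: 0.25 μg/mL is in 0.25–0.5 μg/mL ⇒ intermediate
Daptomycin 32 μg/mL: ≥ 32 μg/mL → Resistant
Azithromycin (8 μg/mL) = 8 μg/mL — I
Trimethoprim-sulfamethoxazole 8 μg/mL: in 4–8 μg/mL — I
Chloramphenicol 128 μg/mL: ≥ 16 μg/mL ⇒ R
Ertapenem 0.03 μg/mL: ≤ 0.12 μg/mL ⇒ susceptible
Vancomycin 0.5 μg/mL: ≤ 0.5 μg/mL ⇒ Susceptible
Amoxicillin-clavulanate 256 μg/mL: ≥ 128 μg/mL — Resistant
Resistant: 4/10

40%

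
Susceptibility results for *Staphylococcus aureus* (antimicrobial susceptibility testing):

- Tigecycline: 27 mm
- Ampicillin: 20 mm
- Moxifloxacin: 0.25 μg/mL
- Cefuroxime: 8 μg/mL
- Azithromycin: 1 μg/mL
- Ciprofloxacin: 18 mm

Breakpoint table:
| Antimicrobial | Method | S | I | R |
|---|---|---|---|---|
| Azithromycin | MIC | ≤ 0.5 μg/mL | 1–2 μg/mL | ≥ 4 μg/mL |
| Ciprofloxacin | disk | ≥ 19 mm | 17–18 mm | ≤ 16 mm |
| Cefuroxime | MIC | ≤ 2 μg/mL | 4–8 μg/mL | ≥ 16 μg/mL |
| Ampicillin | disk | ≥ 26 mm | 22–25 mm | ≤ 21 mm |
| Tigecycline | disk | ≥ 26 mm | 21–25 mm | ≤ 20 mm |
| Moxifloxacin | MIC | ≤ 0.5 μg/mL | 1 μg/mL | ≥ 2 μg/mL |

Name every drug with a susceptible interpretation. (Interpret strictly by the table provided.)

Tigecycline (27 mm) ≥ 26 mm ⇒ S
Ampicillin 20 mm: ≤ 21 mm ⇒ R
Moxifloxacin: 0.25 μg/mL is ≤ 0.5 μg/mL — susceptible
Cefuroxime: 8 μg/mL is in 4–8 μg/mL → intermediate
Azithromycin: 1 μg/mL is in 1–2 μg/mL ⇒ Intermediate
Ciprofloxacin 18 mm: in 17–18 mm → I

tigecycline, moxifloxacin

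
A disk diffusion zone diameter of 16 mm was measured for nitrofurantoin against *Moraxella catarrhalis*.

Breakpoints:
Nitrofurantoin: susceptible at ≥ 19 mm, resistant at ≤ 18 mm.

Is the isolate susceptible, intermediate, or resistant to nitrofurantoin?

Resistant

Nitrofurantoin (16 mm) ≤ 18 mm — Resistant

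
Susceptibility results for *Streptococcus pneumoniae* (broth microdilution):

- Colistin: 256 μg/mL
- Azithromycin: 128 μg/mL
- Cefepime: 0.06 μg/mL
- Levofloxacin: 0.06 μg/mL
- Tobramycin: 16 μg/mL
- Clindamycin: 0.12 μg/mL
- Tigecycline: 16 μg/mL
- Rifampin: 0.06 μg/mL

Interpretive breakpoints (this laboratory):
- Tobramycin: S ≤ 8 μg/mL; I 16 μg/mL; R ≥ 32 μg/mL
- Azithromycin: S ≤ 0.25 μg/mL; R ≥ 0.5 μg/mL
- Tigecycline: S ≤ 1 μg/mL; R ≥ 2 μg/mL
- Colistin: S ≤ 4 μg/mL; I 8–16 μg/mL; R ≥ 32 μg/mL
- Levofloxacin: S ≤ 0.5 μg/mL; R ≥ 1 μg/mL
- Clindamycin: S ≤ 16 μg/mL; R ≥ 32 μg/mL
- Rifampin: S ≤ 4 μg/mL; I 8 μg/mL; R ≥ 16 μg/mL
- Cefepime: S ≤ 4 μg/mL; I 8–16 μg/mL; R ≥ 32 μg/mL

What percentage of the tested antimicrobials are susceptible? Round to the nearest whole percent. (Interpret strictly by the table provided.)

50%

Colistin (256 μg/mL) ≥ 32 μg/mL ⇒ R
Azithromycin 128 μg/mL: ≥ 0.5 μg/mL → resistant
Cefepime (0.06 μg/mL) ≤ 4 μg/mL → Susceptible
Levofloxacin 0.06 μg/mL: ≤ 0.5 μg/mL → susceptible
Tobramycin: 16 μg/mL is = 16 μg/mL ⇒ I
Clindamycin: 0.12 μg/mL is ≤ 16 μg/mL — susceptible
Tigecycline: 16 μg/mL is ≥ 2 μg/mL → Resistant
Rifampin (0.06 μg/mL) ≤ 4 μg/mL ⇒ Susceptible
Susceptible: 4/8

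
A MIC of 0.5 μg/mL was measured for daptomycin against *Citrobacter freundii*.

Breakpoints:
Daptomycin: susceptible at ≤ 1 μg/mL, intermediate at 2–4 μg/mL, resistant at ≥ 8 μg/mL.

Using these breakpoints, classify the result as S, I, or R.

Daptomycin (0.5 μg/mL) ≤ 1 μg/mL — Susceptible

Susceptible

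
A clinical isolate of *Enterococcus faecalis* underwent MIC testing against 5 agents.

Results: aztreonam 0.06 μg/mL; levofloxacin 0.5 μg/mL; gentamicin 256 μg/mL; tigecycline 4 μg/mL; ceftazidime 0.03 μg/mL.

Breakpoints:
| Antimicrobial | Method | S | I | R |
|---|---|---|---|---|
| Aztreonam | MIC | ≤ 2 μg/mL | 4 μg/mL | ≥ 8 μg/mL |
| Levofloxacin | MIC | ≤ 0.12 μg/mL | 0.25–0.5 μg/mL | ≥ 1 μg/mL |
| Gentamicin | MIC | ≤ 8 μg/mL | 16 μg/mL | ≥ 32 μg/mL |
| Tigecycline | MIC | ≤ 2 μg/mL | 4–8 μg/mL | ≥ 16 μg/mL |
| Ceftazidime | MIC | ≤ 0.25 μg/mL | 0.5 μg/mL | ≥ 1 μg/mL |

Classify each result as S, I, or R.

Aztreonam 0.06 μg/mL: ≤ 2 μg/mL ⇒ S
Levofloxacin (0.5 μg/mL) in 0.25–0.5 μg/mL — intermediate
Gentamicin (256 μg/mL) ≥ 32 μg/mL → Resistant
Tigecycline: 4 μg/mL is in 4–8 μg/mL ⇒ I
Ceftazidime: 0.03 μg/mL is ≤ 0.25 μg/mL → susceptible

S, I, R, I, S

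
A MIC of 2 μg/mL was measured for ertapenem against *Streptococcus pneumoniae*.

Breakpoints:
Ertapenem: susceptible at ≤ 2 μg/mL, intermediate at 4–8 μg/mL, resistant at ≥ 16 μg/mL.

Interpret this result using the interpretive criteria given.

Ertapenem 2 μg/mL: ≤ 2 μg/mL — susceptible

Susceptible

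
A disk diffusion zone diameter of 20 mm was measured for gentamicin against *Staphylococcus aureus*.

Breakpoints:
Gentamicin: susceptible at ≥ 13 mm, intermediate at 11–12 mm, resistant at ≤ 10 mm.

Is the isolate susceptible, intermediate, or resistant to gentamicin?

Gentamicin (20 mm) ≥ 13 mm → susceptible

S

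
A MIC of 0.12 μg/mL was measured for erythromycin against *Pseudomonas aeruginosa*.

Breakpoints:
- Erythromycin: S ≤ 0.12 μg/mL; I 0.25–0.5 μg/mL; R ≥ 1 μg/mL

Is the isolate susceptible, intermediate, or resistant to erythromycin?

S

Erythromycin 0.12 μg/mL: ≤ 0.12 μg/mL — Susceptible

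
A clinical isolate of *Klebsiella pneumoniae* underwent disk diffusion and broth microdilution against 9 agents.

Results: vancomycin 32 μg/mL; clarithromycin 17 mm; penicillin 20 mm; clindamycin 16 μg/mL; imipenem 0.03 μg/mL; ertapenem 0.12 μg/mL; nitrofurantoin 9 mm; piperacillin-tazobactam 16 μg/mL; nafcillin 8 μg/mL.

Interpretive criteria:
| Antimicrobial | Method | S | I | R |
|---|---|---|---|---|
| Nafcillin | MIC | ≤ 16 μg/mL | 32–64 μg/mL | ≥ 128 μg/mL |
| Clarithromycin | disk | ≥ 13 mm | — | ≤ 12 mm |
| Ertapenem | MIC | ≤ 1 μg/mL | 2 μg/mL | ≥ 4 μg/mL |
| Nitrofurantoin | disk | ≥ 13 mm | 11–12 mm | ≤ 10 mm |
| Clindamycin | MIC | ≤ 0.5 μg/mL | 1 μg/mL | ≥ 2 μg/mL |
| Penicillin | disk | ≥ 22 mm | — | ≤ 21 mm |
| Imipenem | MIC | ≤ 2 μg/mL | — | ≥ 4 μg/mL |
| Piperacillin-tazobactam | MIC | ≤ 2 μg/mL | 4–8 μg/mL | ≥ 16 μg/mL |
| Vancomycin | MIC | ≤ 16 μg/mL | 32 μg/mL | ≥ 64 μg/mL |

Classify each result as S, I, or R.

I, S, R, R, S, S, R, R, S

Vancomycin 32 μg/mL: = 32 μg/mL ⇒ intermediate
Clarithromycin 17 mm: ≥ 13 mm → Susceptible
Penicillin (20 mm) ≤ 21 mm — R
Clindamycin 16 μg/mL: ≥ 2 μg/mL → Resistant
Imipenem 0.03 μg/mL: ≤ 2 μg/mL → susceptible
Ertapenem: 0.12 μg/mL is ≤ 1 μg/mL — S
Nitrofurantoin (9 mm) ≤ 10 mm — R
Piperacillin-tazobactam 16 μg/mL: ≥ 16 μg/mL → Resistant
Nafcillin: 8 μg/mL is ≤ 16 μg/mL ⇒ S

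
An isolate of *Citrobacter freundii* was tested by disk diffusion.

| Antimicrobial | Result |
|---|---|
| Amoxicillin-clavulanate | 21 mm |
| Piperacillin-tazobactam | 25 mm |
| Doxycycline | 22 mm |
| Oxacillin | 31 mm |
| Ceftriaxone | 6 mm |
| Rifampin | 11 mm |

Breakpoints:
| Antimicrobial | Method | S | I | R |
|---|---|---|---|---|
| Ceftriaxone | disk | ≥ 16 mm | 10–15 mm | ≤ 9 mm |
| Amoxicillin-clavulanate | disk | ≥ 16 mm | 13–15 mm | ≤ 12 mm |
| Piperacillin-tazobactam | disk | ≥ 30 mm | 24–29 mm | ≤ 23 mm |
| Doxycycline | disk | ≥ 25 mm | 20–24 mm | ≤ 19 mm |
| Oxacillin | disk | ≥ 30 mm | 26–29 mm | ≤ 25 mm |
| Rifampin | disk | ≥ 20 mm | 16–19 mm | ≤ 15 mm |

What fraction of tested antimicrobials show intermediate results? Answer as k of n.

2 of 6

Amoxicillin-clavulanate: 21 mm is ≥ 16 mm → Susceptible
Piperacillin-tazobactam 25 mm: in 24–29 mm → Intermediate
Doxycycline 22 mm: in 20–24 mm ⇒ intermediate
Oxacillin (31 mm) ≥ 30 mm — Susceptible
Ceftriaxone: 6 mm is ≤ 9 mm — R
Rifampin: 11 mm is ≤ 15 mm ⇒ resistant
Intermediate: 2/6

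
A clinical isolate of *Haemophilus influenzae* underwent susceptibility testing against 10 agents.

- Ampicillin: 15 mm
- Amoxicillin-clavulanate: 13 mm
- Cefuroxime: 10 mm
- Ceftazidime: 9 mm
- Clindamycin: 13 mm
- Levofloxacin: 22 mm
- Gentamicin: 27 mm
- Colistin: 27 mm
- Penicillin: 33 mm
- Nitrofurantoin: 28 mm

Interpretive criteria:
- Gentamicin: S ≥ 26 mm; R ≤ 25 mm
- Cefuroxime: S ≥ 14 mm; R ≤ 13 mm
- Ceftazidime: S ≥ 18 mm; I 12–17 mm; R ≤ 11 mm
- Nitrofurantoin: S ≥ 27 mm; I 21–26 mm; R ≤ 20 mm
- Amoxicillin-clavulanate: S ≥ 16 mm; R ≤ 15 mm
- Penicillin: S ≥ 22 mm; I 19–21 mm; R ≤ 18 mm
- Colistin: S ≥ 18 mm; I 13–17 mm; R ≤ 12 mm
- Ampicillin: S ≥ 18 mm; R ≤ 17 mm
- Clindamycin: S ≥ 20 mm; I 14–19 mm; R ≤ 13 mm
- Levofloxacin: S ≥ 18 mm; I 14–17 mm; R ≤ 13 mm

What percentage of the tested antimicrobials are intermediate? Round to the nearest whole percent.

Ampicillin: 15 mm is ≤ 17 mm — Resistant
Amoxicillin-clavulanate: 13 mm is ≤ 15 mm → Resistant
Cefuroxime 10 mm: ≤ 13 mm — Resistant
Ceftazidime 9 mm: ≤ 11 mm ⇒ R
Clindamycin: 13 mm is ≤ 13 mm → resistant
Levofloxacin (22 mm) ≥ 18 mm → Susceptible
Gentamicin 27 mm: ≥ 26 mm ⇒ susceptible
Colistin 27 mm: ≥ 18 mm — Susceptible
Penicillin (33 mm) ≥ 22 mm → Susceptible
Nitrofurantoin 28 mm: ≥ 27 mm — Susceptible
Intermediate: 0/10

0%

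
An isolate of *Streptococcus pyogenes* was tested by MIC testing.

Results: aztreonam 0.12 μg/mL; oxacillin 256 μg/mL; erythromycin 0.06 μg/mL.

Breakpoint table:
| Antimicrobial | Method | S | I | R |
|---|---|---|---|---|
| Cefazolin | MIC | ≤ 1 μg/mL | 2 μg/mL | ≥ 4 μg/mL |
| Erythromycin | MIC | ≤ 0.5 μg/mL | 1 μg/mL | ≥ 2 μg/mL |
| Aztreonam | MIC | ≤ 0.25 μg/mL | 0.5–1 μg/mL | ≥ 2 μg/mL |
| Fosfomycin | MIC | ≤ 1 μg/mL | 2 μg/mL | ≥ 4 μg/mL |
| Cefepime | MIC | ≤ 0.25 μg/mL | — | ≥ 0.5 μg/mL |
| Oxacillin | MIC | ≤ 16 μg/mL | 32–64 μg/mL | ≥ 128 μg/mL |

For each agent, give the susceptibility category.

S, R, S

Aztreonam 0.12 μg/mL: ≤ 0.25 μg/mL — Susceptible
Oxacillin 256 μg/mL: ≥ 128 μg/mL ⇒ R
Erythromycin 0.06 μg/mL: ≤ 0.5 μg/mL — S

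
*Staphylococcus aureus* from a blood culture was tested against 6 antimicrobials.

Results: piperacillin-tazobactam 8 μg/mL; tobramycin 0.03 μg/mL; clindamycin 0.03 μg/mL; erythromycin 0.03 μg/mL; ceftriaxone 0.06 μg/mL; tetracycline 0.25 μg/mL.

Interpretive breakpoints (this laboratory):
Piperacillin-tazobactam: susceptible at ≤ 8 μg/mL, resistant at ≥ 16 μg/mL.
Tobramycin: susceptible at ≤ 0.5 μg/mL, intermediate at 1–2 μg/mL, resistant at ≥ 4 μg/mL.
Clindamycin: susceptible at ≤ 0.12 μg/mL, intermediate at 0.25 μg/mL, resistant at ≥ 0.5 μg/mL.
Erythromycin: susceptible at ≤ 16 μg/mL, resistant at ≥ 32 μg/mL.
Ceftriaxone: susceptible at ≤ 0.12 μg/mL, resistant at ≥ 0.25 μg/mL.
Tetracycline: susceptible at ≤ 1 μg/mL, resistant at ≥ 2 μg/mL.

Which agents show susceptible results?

piperacillin-tazobactam, tobramycin, clindamycin, erythromycin, ceftriaxone, tetracycline

Piperacillin-tazobactam 8 μg/mL: ≤ 8 μg/mL ⇒ susceptible
Tobramycin: 0.03 μg/mL is ≤ 0.5 μg/mL → Susceptible
Clindamycin (0.03 μg/mL) ≤ 0.12 μg/mL ⇒ Susceptible
Erythromycin 0.03 μg/mL: ≤ 16 μg/mL ⇒ Susceptible
Ceftriaxone (0.06 μg/mL) ≤ 0.12 μg/mL — Susceptible
Tetracycline: 0.25 μg/mL is ≤ 1 μg/mL ⇒ S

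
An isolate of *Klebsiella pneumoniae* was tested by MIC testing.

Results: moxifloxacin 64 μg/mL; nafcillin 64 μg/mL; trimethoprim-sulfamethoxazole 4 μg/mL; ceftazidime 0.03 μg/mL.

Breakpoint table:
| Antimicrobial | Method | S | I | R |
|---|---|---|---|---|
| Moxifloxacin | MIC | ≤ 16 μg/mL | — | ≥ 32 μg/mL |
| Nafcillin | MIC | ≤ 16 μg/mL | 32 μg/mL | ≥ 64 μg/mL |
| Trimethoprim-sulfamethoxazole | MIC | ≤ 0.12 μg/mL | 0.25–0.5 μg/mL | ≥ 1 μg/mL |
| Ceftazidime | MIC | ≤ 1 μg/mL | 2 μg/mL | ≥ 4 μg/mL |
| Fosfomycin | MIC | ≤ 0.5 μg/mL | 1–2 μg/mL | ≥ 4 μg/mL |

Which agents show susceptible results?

Moxifloxacin: 64 μg/mL is ≥ 32 μg/mL ⇒ resistant
Nafcillin 64 μg/mL: ≥ 64 μg/mL — resistant
Trimethoprim-sulfamethoxazole 4 μg/mL: ≥ 1 μg/mL — R
Ceftazidime (0.03 μg/mL) ≤ 1 μg/mL → Susceptible

ceftazidime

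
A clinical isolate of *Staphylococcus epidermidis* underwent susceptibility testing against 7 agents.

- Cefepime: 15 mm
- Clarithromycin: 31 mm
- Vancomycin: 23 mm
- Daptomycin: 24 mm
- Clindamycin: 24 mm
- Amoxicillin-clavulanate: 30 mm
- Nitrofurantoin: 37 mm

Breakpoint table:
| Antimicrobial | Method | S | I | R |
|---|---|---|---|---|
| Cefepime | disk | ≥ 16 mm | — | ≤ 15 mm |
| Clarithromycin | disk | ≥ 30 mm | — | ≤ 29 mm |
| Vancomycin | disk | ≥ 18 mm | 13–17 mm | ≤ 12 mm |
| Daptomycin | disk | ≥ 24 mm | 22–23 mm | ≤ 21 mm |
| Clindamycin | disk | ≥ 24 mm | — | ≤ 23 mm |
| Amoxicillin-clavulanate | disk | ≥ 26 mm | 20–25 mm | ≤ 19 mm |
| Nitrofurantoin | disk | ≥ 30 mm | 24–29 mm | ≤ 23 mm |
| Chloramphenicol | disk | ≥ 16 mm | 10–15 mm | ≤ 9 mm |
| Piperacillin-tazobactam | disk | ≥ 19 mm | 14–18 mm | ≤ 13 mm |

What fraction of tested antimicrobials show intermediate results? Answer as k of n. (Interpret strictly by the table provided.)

0 of 7

Cefepime: 15 mm is ≤ 15 mm → resistant
Clarithromycin 31 mm: ≥ 30 mm → S
Vancomycin (23 mm) ≥ 18 mm — Susceptible
Daptomycin: 24 mm is ≥ 24 mm ⇒ Susceptible
Clindamycin 24 mm: ≥ 24 mm → Susceptible
Amoxicillin-clavulanate (30 mm) ≥ 26 mm — S
Nitrofurantoin: 37 mm is ≥ 30 mm → S
Intermediate: 0/7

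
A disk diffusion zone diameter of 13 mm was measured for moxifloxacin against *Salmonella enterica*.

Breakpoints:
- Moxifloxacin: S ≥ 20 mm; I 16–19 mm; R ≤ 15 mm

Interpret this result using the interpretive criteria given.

Moxifloxacin: 13 mm is ≤ 15 mm ⇒ resistant

Resistant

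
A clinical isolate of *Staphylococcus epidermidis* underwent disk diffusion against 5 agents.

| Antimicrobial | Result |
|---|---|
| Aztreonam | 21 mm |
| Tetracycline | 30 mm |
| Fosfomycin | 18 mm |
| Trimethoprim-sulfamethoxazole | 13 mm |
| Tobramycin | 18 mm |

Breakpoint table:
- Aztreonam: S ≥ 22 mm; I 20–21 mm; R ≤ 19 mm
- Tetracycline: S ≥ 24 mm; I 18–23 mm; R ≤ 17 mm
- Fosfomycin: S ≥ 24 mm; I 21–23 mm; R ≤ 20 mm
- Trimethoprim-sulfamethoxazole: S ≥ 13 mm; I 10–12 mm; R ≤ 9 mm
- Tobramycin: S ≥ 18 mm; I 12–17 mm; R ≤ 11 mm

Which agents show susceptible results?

Aztreonam 21 mm: in 20–21 mm ⇒ intermediate
Tetracycline: 30 mm is ≥ 24 mm — S
Fosfomycin (18 mm) ≤ 20 mm ⇒ resistant
Trimethoprim-sulfamethoxazole 13 mm: ≥ 13 mm → S
Tobramycin: 18 mm is ≥ 18 mm ⇒ Susceptible

tetracycline, trimethoprim-sulfamethoxazole, tobramycin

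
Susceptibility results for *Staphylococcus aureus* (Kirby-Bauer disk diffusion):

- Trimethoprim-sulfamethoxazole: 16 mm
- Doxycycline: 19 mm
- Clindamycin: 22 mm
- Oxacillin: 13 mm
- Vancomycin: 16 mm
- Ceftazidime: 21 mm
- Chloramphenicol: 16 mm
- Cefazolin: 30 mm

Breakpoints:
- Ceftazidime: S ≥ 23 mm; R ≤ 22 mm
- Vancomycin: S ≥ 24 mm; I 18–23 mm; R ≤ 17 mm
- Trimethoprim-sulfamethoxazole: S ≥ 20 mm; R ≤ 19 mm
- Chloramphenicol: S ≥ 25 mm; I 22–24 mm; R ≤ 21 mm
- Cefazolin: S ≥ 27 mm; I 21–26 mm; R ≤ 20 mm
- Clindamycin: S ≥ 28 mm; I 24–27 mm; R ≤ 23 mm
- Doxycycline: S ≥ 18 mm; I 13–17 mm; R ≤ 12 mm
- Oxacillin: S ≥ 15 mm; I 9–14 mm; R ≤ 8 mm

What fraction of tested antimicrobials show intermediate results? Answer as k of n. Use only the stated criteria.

Trimethoprim-sulfamethoxazole (16 mm) ≤ 19 mm — R
Doxycycline (19 mm) ≥ 18 mm ⇒ susceptible
Clindamycin 22 mm: ≤ 23 mm → R
Oxacillin (13 mm) in 9–14 mm ⇒ intermediate
Vancomycin: 16 mm is ≤ 17 mm — R
Ceftazidime (21 mm) ≤ 22 mm ⇒ resistant
Chloramphenicol: 16 mm is ≤ 21 mm — R
Cefazolin (30 mm) ≥ 27 mm ⇒ Susceptible
Intermediate: 1/8

1 of 8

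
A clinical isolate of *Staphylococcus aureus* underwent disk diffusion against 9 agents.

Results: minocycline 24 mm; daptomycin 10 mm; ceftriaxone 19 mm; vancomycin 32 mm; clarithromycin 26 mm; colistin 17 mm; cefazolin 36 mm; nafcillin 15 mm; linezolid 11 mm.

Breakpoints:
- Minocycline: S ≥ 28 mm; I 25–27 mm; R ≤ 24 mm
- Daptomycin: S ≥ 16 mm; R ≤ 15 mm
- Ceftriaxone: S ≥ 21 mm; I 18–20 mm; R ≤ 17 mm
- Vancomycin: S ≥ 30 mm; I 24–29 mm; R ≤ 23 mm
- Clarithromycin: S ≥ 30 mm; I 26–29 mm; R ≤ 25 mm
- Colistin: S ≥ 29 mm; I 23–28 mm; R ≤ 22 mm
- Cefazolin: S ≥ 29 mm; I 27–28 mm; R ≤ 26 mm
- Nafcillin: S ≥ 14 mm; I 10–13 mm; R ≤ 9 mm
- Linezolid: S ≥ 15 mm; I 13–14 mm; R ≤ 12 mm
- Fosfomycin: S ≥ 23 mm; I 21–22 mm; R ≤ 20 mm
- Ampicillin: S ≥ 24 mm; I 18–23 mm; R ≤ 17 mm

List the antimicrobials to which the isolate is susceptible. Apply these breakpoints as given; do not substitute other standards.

vancomycin, cefazolin, nafcillin

Minocycline (24 mm) ≤ 24 mm → resistant
Daptomycin 10 mm: ≤ 15 mm — resistant
Ceftriaxone: 19 mm is in 18–20 mm → intermediate
Vancomycin: 32 mm is ≥ 30 mm → S
Clarithromycin (26 mm) in 26–29 mm → I
Colistin 17 mm: ≤ 22 mm → Resistant
Cefazolin 36 mm: ≥ 29 mm ⇒ Susceptible
Nafcillin (15 mm) ≥ 14 mm → S
Linezolid (11 mm) ≤ 12 mm — Resistant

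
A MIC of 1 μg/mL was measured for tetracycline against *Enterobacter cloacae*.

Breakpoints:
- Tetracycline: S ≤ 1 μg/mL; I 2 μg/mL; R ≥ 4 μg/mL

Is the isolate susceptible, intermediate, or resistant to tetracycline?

Tetracycline (1 μg/mL) ≤ 1 μg/mL → S

Susceptible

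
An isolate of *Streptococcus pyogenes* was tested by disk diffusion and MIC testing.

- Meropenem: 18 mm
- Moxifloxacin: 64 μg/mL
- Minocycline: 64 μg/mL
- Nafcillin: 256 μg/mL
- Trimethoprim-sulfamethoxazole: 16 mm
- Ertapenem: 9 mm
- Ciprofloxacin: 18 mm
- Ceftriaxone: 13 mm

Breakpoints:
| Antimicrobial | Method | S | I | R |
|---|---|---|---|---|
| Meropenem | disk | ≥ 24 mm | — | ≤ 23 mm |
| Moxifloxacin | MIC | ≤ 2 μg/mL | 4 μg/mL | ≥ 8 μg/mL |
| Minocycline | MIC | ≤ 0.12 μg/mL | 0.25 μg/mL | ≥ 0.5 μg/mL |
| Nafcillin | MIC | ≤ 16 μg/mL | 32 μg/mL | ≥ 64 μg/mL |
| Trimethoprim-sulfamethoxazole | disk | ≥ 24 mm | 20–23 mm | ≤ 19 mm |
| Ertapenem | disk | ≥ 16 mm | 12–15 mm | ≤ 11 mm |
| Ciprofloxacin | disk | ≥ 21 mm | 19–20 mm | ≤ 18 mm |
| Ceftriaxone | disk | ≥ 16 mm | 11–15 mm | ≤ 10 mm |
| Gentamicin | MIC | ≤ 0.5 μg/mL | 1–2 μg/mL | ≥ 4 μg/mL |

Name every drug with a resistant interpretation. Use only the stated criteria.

Meropenem: 18 mm is ≤ 23 mm — R
Moxifloxacin: 64 μg/mL is ≥ 8 μg/mL — R
Minocycline (64 μg/mL) ≥ 0.5 μg/mL — resistant
Nafcillin: 256 μg/mL is ≥ 64 μg/mL ⇒ Resistant
Trimethoprim-sulfamethoxazole (16 mm) ≤ 19 mm ⇒ R
Ertapenem (9 mm) ≤ 11 mm → resistant
Ciprofloxacin 18 mm: ≤ 18 mm → R
Ceftriaxone (13 mm) in 11–15 mm → Intermediate

meropenem, moxifloxacin, minocycline, nafcillin, trimethoprim-sulfamethoxazole, ertapenem, ciprofloxacin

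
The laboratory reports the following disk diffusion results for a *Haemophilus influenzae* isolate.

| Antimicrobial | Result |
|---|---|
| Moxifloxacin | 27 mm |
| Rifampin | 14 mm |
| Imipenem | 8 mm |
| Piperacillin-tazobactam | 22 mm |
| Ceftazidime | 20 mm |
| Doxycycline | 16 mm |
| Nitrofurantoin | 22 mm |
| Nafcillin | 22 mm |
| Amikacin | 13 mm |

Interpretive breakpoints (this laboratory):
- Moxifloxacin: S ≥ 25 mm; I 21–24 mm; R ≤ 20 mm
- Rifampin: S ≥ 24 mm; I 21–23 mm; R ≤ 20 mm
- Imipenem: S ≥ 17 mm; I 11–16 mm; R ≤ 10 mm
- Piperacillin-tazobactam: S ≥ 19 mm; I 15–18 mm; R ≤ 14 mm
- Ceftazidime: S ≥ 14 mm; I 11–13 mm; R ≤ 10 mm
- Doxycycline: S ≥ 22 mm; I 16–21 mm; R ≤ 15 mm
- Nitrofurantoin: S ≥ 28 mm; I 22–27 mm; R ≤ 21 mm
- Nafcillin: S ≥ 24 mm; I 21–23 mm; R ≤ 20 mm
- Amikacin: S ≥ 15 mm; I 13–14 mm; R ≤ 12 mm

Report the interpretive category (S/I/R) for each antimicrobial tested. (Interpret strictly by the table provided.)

Moxifloxacin: 27 mm is ≥ 25 mm ⇒ susceptible
Rifampin (14 mm) ≤ 20 mm — R
Imipenem (8 mm) ≤ 10 mm ⇒ Resistant
Piperacillin-tazobactam (22 mm) ≥ 19 mm — Susceptible
Ceftazidime: 20 mm is ≥ 14 mm ⇒ Susceptible
Doxycycline (16 mm) in 16–21 mm — intermediate
Nitrofurantoin: 22 mm is in 22–27 mm → intermediate
Nafcillin 22 mm: in 21–23 mm ⇒ I
Amikacin 13 mm: in 13–14 mm — Intermediate

S, R, R, S, S, I, I, I, I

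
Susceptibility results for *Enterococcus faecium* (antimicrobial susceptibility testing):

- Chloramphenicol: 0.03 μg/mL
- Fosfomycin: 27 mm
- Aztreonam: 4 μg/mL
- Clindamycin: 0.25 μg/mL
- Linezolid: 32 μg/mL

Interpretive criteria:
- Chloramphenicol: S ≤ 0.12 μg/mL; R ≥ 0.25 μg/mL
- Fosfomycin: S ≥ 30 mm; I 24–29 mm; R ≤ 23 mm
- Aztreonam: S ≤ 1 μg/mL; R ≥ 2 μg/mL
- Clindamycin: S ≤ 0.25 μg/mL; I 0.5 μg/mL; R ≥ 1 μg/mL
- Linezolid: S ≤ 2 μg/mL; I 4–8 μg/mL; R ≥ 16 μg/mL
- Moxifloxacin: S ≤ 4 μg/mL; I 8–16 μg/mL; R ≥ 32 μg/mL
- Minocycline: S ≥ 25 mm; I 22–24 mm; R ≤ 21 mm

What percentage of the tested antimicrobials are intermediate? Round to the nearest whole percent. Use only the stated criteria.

20%

Chloramphenicol: 0.03 μg/mL is ≤ 0.12 μg/mL → Susceptible
Fosfomycin 27 mm: in 24–29 mm → intermediate
Aztreonam (4 μg/mL) ≥ 2 μg/mL — Resistant
Clindamycin (0.25 μg/mL) ≤ 0.25 μg/mL → Susceptible
Linezolid: 32 μg/mL is ≥ 16 μg/mL ⇒ resistant
Intermediate: 1/5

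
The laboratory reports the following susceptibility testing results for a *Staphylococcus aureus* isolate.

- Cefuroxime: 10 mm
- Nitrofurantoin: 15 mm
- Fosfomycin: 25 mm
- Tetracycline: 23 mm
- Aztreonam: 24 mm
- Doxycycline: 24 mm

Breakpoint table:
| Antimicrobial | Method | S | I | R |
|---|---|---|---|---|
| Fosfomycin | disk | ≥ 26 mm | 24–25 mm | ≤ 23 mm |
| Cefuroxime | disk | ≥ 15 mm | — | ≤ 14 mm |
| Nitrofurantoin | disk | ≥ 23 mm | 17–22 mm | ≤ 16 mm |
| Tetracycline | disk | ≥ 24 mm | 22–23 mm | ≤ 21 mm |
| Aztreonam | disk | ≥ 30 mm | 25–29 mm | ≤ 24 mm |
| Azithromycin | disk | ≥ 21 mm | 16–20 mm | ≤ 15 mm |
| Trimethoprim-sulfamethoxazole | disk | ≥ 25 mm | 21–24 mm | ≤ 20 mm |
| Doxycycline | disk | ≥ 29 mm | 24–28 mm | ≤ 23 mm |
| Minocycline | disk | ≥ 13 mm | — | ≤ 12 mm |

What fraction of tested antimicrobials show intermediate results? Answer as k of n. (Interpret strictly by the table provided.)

3 of 6

Cefuroxime: 10 mm is ≤ 14 mm ⇒ resistant
Nitrofurantoin: 15 mm is ≤ 16 mm — Resistant
Fosfomycin (25 mm) in 24–25 mm — I
Tetracycline: 23 mm is in 22–23 mm — I
Aztreonam: 24 mm is ≤ 24 mm — resistant
Doxycycline 24 mm: in 24–28 mm → I
Intermediate: 3/6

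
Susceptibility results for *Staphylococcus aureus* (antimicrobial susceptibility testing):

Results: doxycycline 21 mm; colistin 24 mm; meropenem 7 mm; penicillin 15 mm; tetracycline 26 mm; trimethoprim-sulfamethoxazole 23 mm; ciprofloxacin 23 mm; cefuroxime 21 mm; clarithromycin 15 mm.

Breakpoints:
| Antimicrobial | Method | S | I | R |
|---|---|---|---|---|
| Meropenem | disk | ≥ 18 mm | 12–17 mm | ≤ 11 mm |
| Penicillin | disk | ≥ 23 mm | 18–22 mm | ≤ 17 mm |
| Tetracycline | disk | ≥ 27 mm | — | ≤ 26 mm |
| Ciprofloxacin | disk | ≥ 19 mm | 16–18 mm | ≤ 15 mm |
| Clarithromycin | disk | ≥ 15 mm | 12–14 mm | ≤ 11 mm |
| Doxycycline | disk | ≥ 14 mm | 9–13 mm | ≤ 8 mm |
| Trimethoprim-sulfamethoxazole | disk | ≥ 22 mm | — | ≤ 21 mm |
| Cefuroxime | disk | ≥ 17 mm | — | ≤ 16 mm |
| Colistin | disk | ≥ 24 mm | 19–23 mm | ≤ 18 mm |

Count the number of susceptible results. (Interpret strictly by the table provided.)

6

Doxycycline 21 mm: ≥ 14 mm → S
Colistin: 24 mm is ≥ 24 mm → susceptible
Meropenem (7 mm) ≤ 11 mm ⇒ R
Penicillin: 15 mm is ≤ 17 mm ⇒ Resistant
Tetracycline (26 mm) ≤ 26 mm ⇒ Resistant
Trimethoprim-sulfamethoxazole (23 mm) ≥ 22 mm ⇒ susceptible
Ciprofloxacin (23 mm) ≥ 19 mm → susceptible
Cefuroxime: 21 mm is ≥ 17 mm — susceptible
Clarithromycin (15 mm) ≥ 15 mm → Susceptible
Susceptible: 6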